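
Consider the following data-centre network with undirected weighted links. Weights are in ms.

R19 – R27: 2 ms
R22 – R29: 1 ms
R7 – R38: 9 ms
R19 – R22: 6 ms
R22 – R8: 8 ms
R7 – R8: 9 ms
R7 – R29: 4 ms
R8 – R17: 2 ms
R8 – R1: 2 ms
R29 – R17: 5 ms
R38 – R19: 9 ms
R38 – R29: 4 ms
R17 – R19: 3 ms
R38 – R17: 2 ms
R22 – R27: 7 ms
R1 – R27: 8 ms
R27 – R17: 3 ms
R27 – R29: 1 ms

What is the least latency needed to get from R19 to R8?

5 ms

Shortest distances from R19:
R19: 0
R27: 2  (via R19)
R29: 3  (via R27)
R17: 3  (via R19)
R22: 4  (via R29)
R38: 5  (via R17)
R8: 5  (via R17)
Shortest route: R19–R17–R8 = 5 ms.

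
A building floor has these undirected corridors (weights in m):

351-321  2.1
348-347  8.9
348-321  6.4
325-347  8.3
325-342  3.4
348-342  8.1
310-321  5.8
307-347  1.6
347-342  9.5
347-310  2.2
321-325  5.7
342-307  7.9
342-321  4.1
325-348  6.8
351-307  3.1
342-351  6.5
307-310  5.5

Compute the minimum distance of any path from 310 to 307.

3.8 m

Compare a few routes:
310–307: 5.5 = 5.5
310–347–307: 2.2+1.6 = 3.8
The minimum is 3.8 m via 310–347–307.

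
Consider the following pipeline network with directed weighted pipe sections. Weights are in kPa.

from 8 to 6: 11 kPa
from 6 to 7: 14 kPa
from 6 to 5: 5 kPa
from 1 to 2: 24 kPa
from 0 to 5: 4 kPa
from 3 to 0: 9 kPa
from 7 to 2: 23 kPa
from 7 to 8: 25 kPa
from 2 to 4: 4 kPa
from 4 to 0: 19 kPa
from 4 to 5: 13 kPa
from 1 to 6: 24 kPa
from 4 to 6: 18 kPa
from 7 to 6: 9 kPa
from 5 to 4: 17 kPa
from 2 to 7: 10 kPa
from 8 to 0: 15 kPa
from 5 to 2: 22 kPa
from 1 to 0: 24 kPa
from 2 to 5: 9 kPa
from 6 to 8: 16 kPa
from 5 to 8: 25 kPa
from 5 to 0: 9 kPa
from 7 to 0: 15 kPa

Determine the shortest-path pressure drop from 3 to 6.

Candidate routes:
3–0–5–2–4–6: 9+4+22+4+18 = 57
3–0–5–4–6: 9+4+17+18 = 48
3–0–5–8–6: 9+4+25+11 = 49
3–0–5–2–7–6: 9+4+22+10+9 = 54
Cheapest is 3–0–5–4–6 at 48 kPa.

48 kPa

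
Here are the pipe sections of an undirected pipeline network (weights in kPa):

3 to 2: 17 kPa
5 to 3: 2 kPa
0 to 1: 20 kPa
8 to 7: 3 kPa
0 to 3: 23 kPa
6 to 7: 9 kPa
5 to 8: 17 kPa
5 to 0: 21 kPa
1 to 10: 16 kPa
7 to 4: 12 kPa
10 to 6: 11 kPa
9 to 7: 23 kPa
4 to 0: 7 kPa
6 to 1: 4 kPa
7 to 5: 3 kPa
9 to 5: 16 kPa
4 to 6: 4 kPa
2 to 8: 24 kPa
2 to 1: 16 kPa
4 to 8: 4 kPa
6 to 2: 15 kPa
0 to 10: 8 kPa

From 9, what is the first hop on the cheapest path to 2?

5

Compare a few routes:
9–5–7–6–2: 16+3+9+15 = 43
9–5–3–2: 16+2+17 = 35
Cheapest is 9–5–3–2 at 35 kPa.
So from 9 the first move is to 5.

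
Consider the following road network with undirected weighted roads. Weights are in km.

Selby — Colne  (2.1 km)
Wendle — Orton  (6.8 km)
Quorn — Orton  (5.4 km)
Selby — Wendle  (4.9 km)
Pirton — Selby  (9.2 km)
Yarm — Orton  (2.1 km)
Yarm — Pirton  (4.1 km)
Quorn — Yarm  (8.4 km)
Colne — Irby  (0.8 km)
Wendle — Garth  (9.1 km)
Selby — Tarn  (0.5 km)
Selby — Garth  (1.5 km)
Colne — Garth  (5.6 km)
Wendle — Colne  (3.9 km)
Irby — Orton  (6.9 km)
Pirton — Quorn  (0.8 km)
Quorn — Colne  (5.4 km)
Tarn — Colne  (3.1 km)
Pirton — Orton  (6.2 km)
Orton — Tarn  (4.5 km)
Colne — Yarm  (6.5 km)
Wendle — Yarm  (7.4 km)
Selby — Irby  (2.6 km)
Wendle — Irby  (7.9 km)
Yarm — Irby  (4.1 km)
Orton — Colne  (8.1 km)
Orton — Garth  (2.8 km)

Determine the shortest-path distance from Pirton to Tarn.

Enumerating some paths:
Pirton - Quorn - Colne - Selby - Tarn: 0.8+5.4+2.1+0.5 = 8.8
Pirton - Quorn - Colne - Tarn: 0.8+5.4+3.1 = 9.3
The minimum is 8.8 km via Pirton - Quorn - Colne - Selby - Tarn.

8.8 km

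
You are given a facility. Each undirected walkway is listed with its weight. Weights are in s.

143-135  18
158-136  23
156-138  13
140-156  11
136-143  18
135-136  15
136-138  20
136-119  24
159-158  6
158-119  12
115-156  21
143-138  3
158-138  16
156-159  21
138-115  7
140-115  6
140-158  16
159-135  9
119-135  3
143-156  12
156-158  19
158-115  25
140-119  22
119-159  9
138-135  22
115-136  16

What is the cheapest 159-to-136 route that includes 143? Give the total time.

Best 159 to 143: 159–158–138–143 costing 25
Shortest 143→136: 143–136 = 18
Total via 143: 25 + 18 = 43 s.

43 s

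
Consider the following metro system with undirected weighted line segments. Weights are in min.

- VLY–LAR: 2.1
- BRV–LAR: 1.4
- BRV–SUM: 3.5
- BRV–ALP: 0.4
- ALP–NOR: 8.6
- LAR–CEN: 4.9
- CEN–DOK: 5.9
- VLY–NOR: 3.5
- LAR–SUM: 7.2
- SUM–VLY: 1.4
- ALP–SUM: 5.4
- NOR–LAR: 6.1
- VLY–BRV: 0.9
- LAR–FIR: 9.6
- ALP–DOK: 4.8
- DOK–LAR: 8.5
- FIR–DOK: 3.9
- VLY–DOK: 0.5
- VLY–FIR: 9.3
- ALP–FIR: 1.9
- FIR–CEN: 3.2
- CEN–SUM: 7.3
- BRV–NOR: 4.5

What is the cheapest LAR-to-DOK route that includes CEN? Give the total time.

10.8 min

Shortest LAR→CEN: LAR → CEN = 4.9
Shortest CEN→DOK: CEN → DOK = 5.9
Total via CEN: 4.9 + 5.9 = 10.8 min.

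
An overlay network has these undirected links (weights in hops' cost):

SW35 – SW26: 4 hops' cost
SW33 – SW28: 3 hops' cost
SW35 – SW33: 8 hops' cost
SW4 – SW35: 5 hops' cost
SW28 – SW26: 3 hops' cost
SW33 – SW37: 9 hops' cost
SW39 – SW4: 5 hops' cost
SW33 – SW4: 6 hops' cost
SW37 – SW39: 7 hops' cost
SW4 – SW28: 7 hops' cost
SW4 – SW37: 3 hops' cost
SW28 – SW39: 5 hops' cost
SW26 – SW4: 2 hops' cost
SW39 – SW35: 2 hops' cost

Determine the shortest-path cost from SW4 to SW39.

5 hops' cost

Compare a few routes:
SW4–SW39: 5 = 5
SW4–SW35–SW39: 5+2 = 7
The minimum is 5 hops' cost via SW4–SW39.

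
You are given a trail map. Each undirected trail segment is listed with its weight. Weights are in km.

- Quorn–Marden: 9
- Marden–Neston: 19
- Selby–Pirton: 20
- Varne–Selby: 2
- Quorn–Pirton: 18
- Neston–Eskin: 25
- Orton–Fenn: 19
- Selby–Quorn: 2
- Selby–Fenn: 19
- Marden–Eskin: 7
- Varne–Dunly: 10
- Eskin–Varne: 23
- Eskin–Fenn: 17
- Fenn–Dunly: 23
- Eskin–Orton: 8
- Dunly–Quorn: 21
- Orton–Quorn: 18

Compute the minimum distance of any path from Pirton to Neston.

Enumerating some paths:
Pirton - Selby - Quorn - Marden - Neston: 20+2+9+19 = 50
Pirton - Quorn - Marden - Eskin - Neston: 18+9+7+25 = 59
Pirton - Quorn - Marden - Neston: 18+9+19 = 46
The minimum is 46 km via Pirton - Quorn - Marden - Neston.

46 km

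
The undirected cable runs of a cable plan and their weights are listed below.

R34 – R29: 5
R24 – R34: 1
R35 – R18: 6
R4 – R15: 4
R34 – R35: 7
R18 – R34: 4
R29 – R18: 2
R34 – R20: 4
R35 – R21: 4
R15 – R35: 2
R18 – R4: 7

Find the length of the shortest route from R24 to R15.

Enumerating some paths:
R24–R34–R35–R15: 1+7+2 = 10
R24–R34–R18–R35–R15: 1+4+6+2 = 13
The minimum is 10 via R24–R34–R35–R15.

10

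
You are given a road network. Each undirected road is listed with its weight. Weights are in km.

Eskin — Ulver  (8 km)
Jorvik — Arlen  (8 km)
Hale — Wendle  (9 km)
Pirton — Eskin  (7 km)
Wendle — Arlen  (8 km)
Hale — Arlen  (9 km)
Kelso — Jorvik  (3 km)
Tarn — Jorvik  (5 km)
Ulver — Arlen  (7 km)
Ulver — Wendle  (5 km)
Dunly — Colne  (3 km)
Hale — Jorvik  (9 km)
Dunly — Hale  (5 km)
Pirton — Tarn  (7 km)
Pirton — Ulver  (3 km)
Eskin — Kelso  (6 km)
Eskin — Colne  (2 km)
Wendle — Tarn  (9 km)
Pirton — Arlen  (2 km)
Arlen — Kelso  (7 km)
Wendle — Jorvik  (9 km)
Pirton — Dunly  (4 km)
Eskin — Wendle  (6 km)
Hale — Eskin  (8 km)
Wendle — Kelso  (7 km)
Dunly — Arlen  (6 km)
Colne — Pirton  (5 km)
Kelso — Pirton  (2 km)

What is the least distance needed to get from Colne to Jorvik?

Running Dijkstra from Colne:
Colne: 0
Eskin: 2  (via Colne)
Dunly: 3  (via Colne)
Pirton: 5  (via Colne)
Kelso: 7  (via Pirton)
Arlen: 7  (via Pirton)
Wendle: 8  (via Eskin)
Hale: 8  (via Dunly)
Ulver: 8  (via Pirton)
Jorvik: 10  (via Kelso)
Shortest route: Colne → Pirton → Kelso → Jorvik = 10 km.

10 km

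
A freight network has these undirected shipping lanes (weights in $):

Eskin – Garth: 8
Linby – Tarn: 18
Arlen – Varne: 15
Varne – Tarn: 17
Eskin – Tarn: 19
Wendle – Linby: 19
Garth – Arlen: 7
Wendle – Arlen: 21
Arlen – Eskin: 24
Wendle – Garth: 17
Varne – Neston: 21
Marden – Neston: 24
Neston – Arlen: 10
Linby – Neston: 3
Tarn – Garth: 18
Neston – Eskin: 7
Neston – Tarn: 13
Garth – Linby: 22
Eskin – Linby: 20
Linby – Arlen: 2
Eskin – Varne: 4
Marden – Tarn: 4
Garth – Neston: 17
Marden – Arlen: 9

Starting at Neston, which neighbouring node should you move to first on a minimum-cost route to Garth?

Compare a few routes:
Neston–Eskin–Garth: 7+8 = 15
Neston–Arlen–Garth: 10+7 = 17
Neston–Garth: 17 = 17
Neston–Linby–Arlen–Garth: 3+2+7 = 12
Cheapest is Neston–Linby–Arlen–Garth at $12.
So from Neston the first move is to Linby.

Linby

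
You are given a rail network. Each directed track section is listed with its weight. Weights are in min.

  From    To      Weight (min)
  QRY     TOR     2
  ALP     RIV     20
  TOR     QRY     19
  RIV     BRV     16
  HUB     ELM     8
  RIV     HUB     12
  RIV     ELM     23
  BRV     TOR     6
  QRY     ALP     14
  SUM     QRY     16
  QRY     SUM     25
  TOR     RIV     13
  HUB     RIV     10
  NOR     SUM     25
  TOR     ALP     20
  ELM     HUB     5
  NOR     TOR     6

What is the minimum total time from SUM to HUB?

43 min

Compare a few routes:
SUM–QRY–TOR–RIV–HUB: 16+2+13+12 = 43
SUM–QRY–TOR–RIV–ELM–HUB: 16+2+13+23+5 = 59
The minimum is 43 min via SUM–QRY–TOR–RIV–HUB.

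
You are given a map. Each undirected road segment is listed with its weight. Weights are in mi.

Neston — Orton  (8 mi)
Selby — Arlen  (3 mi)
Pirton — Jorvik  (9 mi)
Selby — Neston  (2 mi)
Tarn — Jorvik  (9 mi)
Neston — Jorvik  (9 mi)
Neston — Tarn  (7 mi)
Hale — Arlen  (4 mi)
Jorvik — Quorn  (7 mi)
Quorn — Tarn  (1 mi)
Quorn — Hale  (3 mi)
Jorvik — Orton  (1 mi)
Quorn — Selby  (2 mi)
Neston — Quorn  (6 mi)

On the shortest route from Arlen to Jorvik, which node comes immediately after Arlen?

Selby

Candidate routes:
Arlen - Hale - Quorn - Jorvik: 4+3+7 = 14
Arlen - Selby - Quorn - Jorvik: 3+2+7 = 12
Cheapest is Arlen - Selby - Quorn - Jorvik at 12 mi.
So from Arlen the first move is to Selby.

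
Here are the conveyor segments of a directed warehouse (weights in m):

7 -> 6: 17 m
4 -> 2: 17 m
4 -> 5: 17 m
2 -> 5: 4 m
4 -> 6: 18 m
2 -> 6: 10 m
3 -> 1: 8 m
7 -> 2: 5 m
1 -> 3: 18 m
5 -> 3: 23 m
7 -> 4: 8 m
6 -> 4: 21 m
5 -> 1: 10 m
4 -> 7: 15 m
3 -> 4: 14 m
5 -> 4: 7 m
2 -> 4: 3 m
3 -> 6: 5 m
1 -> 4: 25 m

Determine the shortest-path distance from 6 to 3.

Candidate routes:
6 → 4 → 7 → 2 → 5 → 3: 21+15+5+4+23 = 68
6 → 4 → 2 → 5 → 3: 21+17+4+23 = 65
6 → 4 → 5 → 1 → 3: 21+17+10+18 = 66
6 → 4 → 5 → 3: 21+17+23 = 61
Cheapest is 6 → 4 → 5 → 3 at 61 m.

61 m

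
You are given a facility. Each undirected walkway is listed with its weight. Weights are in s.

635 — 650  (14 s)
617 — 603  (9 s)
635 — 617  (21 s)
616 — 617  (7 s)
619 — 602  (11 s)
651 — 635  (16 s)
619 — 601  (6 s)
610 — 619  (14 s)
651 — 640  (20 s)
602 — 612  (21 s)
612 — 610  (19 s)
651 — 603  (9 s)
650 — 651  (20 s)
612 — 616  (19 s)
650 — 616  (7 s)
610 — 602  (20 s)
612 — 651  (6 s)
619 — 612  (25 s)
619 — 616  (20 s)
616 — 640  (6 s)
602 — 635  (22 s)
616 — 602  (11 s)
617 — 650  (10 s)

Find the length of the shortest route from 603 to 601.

42 s

Running Dijkstra from 603:
603: 0
617: 9  (via 603)
651: 9  (via 603)
612: 15  (via 651)
616: 16  (via 617)
650: 19  (via 617)
640: 22  (via 616)
635: 25  (via 651)
602: 27  (via 616)
610: 34  (via 612)
619: 36  (via 616)
601: 42  (via 619)
Shortest route: 603 → 617 → 616 → 619 → 601 = 42 s.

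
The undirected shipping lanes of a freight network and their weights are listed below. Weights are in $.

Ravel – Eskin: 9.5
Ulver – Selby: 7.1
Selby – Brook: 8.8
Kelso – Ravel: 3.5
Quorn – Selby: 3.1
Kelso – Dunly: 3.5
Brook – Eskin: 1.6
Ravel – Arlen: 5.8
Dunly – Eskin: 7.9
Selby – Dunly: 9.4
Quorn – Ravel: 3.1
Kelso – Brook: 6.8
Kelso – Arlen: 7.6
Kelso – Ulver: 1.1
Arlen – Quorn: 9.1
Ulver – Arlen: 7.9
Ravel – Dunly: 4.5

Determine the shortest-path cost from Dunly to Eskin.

$7.9

Candidate routes:
Dunly–Eskin: 7.9 = 7.9
Dunly–Kelso–Brook–Eskin: 3.5+6.8+1.6 = 11.9
Cheapest is Dunly–Eskin at $7.9.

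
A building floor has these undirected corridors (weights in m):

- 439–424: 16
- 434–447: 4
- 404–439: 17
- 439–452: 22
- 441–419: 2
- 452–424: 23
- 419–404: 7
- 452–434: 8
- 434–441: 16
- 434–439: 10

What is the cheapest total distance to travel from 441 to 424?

42 m

Enumerating some paths:
441 - 419 - 404 - 439 - 424: 2+7+17+16 = 42
441 - 434 - 452 - 424: 16+8+23 = 47
Cheapest is 441 - 419 - 404 - 439 - 424 at 42 m.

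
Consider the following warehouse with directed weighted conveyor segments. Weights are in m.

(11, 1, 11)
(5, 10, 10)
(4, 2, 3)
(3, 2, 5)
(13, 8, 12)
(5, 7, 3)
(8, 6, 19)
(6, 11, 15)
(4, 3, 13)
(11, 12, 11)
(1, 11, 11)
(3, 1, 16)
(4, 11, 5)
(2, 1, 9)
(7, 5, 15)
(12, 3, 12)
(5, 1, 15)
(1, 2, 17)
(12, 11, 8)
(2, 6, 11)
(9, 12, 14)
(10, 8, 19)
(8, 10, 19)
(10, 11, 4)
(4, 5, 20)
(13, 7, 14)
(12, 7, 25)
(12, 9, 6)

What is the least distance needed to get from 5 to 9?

Compare a few routes:
5 - 1 - 11 - 12 - 9: 15+11+11+6 = 43
5 - 10 - 11 - 12 - 9: 10+4+11+6 = 31
The minimum is 31 m via 5 - 10 - 11 - 12 - 9.

31 m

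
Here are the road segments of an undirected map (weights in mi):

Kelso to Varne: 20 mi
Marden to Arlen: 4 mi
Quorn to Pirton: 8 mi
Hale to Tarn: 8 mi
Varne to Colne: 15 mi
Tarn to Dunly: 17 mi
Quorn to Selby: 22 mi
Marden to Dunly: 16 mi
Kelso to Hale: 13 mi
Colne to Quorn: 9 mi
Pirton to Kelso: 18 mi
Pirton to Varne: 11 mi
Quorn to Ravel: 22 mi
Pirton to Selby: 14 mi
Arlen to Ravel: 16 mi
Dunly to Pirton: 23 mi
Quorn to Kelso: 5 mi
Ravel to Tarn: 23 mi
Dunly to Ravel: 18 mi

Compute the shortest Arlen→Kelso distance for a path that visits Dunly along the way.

Shortest Arlen→Dunly: Arlen → Marden → Dunly = 20
Shortest Dunly→Kelso: Dunly → Pirton → Quorn → Kelso = 36
Total via Dunly: 20 + 36 = 56 mi.

56 mi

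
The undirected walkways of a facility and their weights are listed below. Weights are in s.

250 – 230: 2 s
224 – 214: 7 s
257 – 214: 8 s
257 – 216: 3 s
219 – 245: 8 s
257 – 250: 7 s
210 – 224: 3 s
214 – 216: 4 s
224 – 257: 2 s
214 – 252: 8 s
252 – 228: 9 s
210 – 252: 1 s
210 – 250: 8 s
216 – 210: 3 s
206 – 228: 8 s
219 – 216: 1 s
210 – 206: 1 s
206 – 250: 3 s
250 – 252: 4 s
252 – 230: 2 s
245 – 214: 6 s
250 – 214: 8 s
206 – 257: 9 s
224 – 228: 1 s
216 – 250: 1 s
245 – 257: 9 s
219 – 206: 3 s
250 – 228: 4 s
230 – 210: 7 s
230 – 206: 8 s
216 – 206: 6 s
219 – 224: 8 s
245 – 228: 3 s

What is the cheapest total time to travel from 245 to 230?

9 s

Enumerating some paths:
245 - 228 - 224 - 210 - 252 - 230: 3+1+3+1+2 = 10
245 - 228 - 250 - 230: 3+4+2 = 9
Cheapest is 245 - 228 - 250 - 230 at 9 s.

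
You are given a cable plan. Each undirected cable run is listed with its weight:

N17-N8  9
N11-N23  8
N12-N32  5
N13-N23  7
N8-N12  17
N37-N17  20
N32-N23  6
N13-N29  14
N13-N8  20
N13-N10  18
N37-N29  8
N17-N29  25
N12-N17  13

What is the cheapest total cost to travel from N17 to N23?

Settle nodes by increasing distance from N17:
N17: 0
N8: 9  (via N17)
N12: 13  (via N17)
N32: 18  (via N12)
N37: 20  (via N17)
N23: 24  (via N32)
Shortest route: N17–N12–N32–N23 = 24.

24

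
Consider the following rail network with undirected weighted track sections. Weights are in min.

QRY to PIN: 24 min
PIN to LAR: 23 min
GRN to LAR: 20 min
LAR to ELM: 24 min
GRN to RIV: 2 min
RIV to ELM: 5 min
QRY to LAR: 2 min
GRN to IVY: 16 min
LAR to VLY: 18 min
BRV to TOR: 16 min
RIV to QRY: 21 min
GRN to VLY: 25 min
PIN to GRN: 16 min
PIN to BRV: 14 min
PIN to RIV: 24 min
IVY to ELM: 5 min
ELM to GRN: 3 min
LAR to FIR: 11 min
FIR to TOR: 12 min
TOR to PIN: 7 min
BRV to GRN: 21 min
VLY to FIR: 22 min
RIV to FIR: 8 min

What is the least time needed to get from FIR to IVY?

18 min

Running Dijkstra from FIR:
FIR: 0
RIV: 8  (via FIR)
GRN: 10  (via RIV)
LAR: 11  (via FIR)
TOR: 12  (via FIR)
ELM: 13  (via RIV)
QRY: 13  (via LAR)
IVY: 18  (via ELM)
Shortest route: FIR–RIV–ELM–IVY = 18 min.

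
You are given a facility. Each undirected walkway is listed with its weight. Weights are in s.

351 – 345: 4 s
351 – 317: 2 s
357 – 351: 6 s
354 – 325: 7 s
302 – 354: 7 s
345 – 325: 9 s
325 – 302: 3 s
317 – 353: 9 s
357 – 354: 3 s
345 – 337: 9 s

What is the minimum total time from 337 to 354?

22 s

Enumerating some paths:
337–345–325–354: 9+9+7 = 25
337–345–351–357–354: 9+4+6+3 = 22
The minimum is 22 s via 337–345–351–357–354.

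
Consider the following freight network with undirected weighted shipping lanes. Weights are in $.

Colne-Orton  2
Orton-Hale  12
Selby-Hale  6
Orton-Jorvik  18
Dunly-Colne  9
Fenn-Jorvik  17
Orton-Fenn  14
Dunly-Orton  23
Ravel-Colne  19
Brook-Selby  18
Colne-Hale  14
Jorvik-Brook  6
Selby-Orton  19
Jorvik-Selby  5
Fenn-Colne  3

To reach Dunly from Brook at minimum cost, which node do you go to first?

Jorvik

Candidate routes:
Brook–Jorvik–Selby–Orton–Colne–Dunly: 6+5+19+2+9 = 41
Brook–Jorvik–Selby–Hale–Orton–Colne–Dunly: 6+5+6+12+2+9 = 40
Brook–Jorvik–Fenn–Colne–Dunly: 6+17+3+9 = 35
Brook–Jorvik–Selby–Hale–Colne–Dunly: 6+5+6+14+9 = 40
The minimum is $35 via Brook–Jorvik–Fenn–Colne–Dunly.
So from Brook the first move is to Jorvik.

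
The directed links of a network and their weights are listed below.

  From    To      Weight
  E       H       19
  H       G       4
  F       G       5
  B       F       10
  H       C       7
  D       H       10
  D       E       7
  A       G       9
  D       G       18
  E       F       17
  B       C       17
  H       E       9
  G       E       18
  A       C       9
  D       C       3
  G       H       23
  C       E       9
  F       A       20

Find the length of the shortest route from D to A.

Settle nodes by increasing distance from D:
D: 0
C: 3  (via D)
E: 7  (via D)
H: 10  (via D)
G: 14  (via H)
F: 24  (via E)
A: 44  (via F)
Shortest route: D–E–F–A = 44.

44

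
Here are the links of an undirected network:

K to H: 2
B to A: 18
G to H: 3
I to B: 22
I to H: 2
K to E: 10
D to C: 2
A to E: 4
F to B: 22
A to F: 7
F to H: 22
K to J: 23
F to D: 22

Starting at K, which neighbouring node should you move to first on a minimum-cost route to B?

Candidate routes:
K → H → I → B: 2+2+22 = 26
K → E → A → B: 10+4+18 = 32
K → E → A → F → B: 10+4+7+22 = 43
Cheapest is K → H → I → B at 26.
So from K the first move is to H.

H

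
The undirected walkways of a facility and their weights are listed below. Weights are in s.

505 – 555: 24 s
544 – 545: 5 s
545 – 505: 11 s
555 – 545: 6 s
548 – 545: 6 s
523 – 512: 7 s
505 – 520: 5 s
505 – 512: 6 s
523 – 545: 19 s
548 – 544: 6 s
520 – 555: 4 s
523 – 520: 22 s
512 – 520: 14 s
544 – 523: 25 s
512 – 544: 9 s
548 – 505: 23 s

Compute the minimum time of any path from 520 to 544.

15 s

Candidate routes:
520–555–545–544: 4+6+5 = 15
520–505–512–544: 5+6+9 = 20
Cheapest is 520–555–545–544 at 15 s.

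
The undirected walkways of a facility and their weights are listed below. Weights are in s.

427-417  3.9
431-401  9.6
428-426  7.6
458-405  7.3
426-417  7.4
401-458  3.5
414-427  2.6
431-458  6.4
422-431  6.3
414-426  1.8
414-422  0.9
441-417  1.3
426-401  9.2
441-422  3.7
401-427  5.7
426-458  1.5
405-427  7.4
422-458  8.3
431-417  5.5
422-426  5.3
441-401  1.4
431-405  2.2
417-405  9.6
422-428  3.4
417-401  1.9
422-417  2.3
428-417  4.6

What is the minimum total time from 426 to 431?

7.9 s

Enumerating some paths:
426 → 458 → 431: 1.5+6.4 = 7.9
426 → 414 → 422 → 431: 1.8+0.9+6.3 = 9
426 → 414 → 422 → 417 → 431: 1.8+0.9+2.3+5.5 = 10.5
The minimum is 7.9 s via 426 → 458 → 431.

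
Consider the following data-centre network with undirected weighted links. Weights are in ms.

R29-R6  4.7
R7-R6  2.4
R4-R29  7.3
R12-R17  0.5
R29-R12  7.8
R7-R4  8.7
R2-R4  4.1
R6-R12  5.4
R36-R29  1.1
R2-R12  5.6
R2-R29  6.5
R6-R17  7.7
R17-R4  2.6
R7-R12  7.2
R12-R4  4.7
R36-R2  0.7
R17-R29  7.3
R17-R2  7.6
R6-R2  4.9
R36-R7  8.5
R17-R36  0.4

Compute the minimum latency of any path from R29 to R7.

Settle nodes by increasing distance from R29:
R29: 0
R36: 1.1  (via R29)
R17: 1.5  (via R36)
R2: 1.8  (via R36)
R12: 2  (via R17)
R4: 4.1  (via R17)
R6: 4.7  (via R29)
R7: 7.1  (via R6)
Shortest route: R29 → R6 → R7 = 7.1 ms.

7.1 ms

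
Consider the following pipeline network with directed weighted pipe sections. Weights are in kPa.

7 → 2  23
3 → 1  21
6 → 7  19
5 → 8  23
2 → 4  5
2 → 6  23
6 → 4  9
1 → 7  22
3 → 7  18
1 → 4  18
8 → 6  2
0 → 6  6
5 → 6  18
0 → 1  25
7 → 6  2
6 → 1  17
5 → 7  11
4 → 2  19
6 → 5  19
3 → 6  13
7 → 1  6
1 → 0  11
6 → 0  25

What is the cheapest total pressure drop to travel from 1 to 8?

Shortest distances from 1:
1: 0
0: 11  (via 1)
6: 17  (via 0)
4: 18  (via 1)
7: 22  (via 1)
5: 36  (via 6)
2: 37  (via 4)
8: 59  (via 5)
Shortest route: 1 → 0 → 6 → 5 → 8 = 59 kPa.

59 kPa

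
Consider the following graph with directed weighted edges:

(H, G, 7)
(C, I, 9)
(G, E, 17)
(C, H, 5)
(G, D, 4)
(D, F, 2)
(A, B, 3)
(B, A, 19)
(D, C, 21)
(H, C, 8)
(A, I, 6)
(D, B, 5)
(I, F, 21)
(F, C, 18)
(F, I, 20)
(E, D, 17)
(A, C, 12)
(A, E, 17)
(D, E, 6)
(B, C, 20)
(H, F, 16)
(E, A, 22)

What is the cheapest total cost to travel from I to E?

61

Candidate routes:
I–F–C–H–G–D–E: 21+18+5+7+4+6 = 61
I–F–C–H–G–D–B–A–E: 21+18+5+7+4+5+19+17 = 96
I–F–C–H–G–E: 21+18+5+7+17 = 68
The minimum is 61 via I–F–C–H–G–D–E.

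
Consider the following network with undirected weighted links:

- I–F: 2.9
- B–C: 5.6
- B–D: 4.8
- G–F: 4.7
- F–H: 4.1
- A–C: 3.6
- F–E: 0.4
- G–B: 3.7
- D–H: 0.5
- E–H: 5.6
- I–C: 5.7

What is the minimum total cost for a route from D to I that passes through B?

16.1

Best D to B: D–B costing 4.8
Best B to I: B–C–I costing 11.3
Total via B: 4.8 + 11.3 = 16.1.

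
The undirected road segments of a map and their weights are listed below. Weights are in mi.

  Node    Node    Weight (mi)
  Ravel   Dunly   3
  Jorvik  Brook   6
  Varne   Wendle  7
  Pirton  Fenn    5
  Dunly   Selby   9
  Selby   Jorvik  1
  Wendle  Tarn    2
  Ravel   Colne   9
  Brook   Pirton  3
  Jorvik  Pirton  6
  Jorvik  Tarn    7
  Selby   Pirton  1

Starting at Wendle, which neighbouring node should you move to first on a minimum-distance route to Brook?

Tarn

Compare a few routes:
Wendle–Tarn–Jorvik–Selby–Pirton–Brook: 2+7+1+1+3 = 14
Wendle–Tarn–Jorvik–Brook: 2+7+6 = 15
Cheapest is Wendle–Tarn–Jorvik–Selby–Pirton–Brook at 14 mi.
So from Wendle the first move is to Tarn.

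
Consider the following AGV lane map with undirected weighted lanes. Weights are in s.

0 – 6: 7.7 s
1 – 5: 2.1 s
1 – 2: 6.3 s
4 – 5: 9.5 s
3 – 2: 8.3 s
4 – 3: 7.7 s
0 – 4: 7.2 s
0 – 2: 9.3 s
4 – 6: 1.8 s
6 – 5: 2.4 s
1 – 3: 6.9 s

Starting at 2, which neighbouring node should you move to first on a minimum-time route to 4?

1

Compare a few routes:
2 → 3 → 4: 8.3+7.7 = 16
2 → 1 → 5 → 6 → 4: 6.3+2.1+2.4+1.8 = 12.6
The minimum is 12.6 s via 2 → 1 → 5 → 6 → 4.
So from 2 the first move is to 1.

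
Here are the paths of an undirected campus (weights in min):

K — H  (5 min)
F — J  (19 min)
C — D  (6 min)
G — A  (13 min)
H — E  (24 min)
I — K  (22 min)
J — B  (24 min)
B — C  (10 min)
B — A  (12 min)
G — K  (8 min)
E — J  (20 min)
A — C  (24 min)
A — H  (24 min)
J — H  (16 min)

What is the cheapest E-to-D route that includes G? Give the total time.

78 min

Best E to G: E → H → K → G costing 37
Best G to D: G → A → B → C → D costing 41
Total via G: 37 + 41 = 78 min.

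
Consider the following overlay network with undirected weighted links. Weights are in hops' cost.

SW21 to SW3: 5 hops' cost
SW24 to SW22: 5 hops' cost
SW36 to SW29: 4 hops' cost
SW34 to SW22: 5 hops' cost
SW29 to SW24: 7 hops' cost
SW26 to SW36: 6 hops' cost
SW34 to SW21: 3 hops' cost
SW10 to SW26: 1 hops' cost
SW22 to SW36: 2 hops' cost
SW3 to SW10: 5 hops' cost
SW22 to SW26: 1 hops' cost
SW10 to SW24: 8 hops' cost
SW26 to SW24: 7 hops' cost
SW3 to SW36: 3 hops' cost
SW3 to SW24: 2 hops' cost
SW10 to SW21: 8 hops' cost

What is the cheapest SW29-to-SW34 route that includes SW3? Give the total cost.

Best SW29 to SW3: SW29 → SW36 → SW3 costing 7
Best SW3 to SW34: SW3 → SW21 → SW34 costing 8
Total via SW3: 7 + 8 = 15 hops' cost.

15 hops' cost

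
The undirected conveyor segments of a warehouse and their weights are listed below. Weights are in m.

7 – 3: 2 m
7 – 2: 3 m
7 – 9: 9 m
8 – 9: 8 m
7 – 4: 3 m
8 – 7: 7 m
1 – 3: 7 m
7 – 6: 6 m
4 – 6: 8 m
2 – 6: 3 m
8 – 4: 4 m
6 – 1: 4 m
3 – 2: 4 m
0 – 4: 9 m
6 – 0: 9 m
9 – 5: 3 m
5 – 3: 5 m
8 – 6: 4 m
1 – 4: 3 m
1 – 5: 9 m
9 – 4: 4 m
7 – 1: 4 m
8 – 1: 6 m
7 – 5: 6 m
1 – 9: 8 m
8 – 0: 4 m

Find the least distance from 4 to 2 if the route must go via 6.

Best 4 to 6: 4 → 1 → 6 costing 7
Best 6 to 2: 6 → 2 costing 3
Total via 6: 7 + 3 = 10 m.

10 m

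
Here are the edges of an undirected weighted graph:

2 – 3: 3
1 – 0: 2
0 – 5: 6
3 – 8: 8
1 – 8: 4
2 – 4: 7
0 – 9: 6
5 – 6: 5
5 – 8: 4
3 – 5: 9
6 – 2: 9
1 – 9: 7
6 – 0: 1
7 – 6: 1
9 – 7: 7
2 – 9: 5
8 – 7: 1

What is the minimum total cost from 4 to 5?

19

Settle nodes by increasing distance from 4:
4: 0
2: 7  (via 4)
3: 10  (via 2)
9: 12  (via 2)
6: 16  (via 2)
0: 17  (via 6)
7: 17  (via 6)
8: 18  (via 3)
1: 19  (via 9)
5: 19  (via 3)
Shortest route: 4 → 2 → 3 → 5 = 19.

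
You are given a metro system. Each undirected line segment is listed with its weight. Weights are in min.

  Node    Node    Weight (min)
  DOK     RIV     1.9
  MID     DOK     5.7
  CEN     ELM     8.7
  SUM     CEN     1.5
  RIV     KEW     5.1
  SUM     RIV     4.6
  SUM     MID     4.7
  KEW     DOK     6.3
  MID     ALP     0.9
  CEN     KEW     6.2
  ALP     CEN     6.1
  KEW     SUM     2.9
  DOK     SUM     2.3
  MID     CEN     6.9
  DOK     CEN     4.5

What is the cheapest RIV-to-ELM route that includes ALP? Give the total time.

Best RIV to ALP: RIV → DOK → MID → ALP costing 8.5
Shortest ALP→ELM: ALP → CEN → ELM = 14.8
Total via ALP: 8.5 + 14.8 = 23.3 min.

23.3 min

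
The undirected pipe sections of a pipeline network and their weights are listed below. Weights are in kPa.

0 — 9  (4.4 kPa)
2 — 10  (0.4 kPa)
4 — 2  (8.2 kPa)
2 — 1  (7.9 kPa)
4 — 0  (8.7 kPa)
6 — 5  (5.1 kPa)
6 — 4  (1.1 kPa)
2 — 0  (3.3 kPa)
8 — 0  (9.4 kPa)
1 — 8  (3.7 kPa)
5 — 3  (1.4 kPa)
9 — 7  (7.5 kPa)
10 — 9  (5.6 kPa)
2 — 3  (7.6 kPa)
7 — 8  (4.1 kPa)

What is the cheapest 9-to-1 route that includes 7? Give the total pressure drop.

Best 9 to 7: 9–7 costing 7.5
Shortest 7→1: 7–8–1 = 7.8
Total via 7: 7.5 + 7.8 = 15.3 kPa.

15.3 kPa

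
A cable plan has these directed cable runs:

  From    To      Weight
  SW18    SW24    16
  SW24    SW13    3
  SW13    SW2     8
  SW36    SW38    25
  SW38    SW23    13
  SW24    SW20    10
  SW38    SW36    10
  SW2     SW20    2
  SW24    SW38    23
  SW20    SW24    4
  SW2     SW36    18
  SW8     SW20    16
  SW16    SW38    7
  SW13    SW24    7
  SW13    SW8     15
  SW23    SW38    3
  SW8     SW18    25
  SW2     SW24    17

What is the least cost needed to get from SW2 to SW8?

Shortest distances from SW2:
SW2: 0
SW20: 2  (via SW2)
SW24: 6  (via SW20)
SW13: 9  (via SW24)
SW36: 18  (via SW2)
SW8: 24  (via SW13)
Shortest route: SW2–SW20–SW24–SW13–SW8 = 24.

24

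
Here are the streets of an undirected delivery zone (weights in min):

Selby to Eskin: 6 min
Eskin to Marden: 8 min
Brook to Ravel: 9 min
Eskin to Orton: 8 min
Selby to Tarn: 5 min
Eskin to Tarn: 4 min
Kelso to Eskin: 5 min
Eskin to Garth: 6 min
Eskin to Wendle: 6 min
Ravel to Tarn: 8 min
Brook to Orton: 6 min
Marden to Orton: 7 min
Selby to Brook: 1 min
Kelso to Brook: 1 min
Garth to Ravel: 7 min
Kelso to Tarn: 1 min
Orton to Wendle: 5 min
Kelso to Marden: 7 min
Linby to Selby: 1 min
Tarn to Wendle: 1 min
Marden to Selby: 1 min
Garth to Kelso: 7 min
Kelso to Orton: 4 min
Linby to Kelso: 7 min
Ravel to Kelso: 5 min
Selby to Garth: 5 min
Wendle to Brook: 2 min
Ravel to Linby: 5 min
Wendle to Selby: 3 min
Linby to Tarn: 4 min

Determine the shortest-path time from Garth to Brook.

6 min

Candidate routes:
Garth → Selby → Brook: 5+1 = 6
Garth → Kelso → Brook: 7+1 = 8
Garth → Selby → Wendle → Brook: 5+3+2 = 10
Garth → Selby → Wendle → Tarn → Kelso → Brook: 5+3+1+1+1 = 11
The minimum is 6 min via Garth → Selby → Brook.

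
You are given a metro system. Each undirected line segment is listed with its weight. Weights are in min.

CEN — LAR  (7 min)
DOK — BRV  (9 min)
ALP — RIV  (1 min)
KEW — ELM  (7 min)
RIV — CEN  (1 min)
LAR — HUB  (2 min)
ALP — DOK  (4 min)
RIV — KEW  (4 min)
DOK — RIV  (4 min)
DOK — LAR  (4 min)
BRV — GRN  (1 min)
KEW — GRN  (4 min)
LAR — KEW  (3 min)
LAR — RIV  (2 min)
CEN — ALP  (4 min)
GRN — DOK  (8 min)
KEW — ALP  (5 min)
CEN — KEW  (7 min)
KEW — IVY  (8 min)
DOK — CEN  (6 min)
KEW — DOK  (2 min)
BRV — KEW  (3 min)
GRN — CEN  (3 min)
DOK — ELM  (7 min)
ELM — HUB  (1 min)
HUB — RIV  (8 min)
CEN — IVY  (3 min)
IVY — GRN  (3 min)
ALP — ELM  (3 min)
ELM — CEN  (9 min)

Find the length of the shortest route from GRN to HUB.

Compare a few routes:
GRN - CEN - RIV - ALP - ELM - HUB: 3+1+1+3+1 = 9
GRN - CEN - RIV - LAR - HUB: 3+1+2+2 = 8
GRN - KEW - LAR - HUB: 4+3+2 = 9
GRN - BRV - KEW - LAR - HUB: 1+3+3+2 = 9
The minimum is 8 min via GRN - CEN - RIV - LAR - HUB.

8 min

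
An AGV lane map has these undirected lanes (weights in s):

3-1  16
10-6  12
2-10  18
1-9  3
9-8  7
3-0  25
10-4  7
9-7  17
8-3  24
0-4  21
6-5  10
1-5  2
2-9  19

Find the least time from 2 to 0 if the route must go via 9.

63 s

Best 2 to 9: 2 → 9 costing 19
Shortest 9→0: 9 → 1 → 3 → 0 = 44
Total via 9: 19 + 44 = 63 s.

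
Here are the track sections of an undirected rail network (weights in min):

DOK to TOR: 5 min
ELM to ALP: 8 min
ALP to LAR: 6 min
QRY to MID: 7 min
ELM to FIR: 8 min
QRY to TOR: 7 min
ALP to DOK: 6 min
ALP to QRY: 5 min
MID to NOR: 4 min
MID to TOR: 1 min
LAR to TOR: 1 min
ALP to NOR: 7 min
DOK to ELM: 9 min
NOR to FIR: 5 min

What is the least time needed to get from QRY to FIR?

Compare a few routes:
QRY - ALP - ELM - FIR: 5+8+8 = 21
QRY - MID - NOR - FIR: 7+4+5 = 16
QRY - TOR - MID - NOR - FIR: 7+1+4+5 = 17
QRY - ALP - NOR - FIR: 5+7+5 = 17
The minimum is 16 min via QRY - MID - NOR - FIR.

16 min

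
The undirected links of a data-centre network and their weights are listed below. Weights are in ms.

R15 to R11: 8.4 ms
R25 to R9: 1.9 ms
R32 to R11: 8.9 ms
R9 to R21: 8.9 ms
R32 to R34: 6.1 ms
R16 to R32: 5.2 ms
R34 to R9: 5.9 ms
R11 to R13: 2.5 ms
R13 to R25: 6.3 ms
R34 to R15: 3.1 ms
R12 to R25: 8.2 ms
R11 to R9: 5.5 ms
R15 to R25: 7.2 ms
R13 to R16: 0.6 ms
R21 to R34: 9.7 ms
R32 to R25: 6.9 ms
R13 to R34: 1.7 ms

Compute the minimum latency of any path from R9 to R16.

Running Dijkstra from R9:
R9: 0
R25: 1.9  (via R9)
R11: 5.5  (via R9)
R34: 5.9  (via R9)
R13: 7.6  (via R34)
R16: 8.2  (via R13)
Shortest route: R9–R34–R13–R16 = 8.2 ms.

8.2 ms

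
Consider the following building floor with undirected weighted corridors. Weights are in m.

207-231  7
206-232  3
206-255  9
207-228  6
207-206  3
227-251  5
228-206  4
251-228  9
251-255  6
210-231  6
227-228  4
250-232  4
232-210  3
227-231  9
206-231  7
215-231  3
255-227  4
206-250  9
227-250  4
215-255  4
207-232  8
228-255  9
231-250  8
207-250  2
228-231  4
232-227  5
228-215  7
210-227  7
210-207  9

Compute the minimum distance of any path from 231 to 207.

7 m

Compare a few routes:
231–207: 7 = 7
231–228–207: 4+6 = 10
231–250–207: 8+2 = 10
Cheapest is 231–207 at 7 m.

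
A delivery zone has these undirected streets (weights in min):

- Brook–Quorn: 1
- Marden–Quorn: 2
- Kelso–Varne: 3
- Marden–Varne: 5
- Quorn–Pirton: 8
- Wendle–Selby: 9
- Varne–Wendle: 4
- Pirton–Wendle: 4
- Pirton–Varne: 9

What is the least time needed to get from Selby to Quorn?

Candidate routes:
Selby → Wendle → Varne → Marden → Quorn: 9+4+5+2 = 20
Selby → Wendle → Pirton → Quorn: 9+4+8 = 21
Selby → Wendle → Pirton → Varne → Marden → Quorn: 9+4+9+5+2 = 29
The minimum is 20 min via Selby → Wendle → Varne → Marden → Quorn.

20 min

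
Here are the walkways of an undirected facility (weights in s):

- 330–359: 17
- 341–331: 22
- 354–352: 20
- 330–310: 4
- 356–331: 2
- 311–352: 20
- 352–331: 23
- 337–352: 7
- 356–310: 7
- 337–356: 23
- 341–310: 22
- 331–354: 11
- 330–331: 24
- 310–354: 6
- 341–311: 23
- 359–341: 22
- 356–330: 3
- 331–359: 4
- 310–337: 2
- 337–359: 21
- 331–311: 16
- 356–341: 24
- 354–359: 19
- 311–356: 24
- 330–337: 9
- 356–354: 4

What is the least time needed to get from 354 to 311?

22 s

Settle nodes by increasing distance from 354:
354: 0
356: 4  (via 354)
310: 6  (via 354)
331: 6  (via 356)
330: 7  (via 356)
337: 8  (via 310)
359: 10  (via 331)
352: 15  (via 337)
311: 22  (via 331)
Shortest route: 354 → 356 → 331 → 311 = 22 s.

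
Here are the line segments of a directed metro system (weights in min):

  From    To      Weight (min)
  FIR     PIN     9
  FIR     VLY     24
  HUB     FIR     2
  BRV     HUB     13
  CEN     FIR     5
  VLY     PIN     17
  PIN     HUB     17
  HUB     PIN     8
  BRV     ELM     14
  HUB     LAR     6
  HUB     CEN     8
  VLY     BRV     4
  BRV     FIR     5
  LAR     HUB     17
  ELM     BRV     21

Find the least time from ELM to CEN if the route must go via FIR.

60 min

Best ELM to FIR: ELM → BRV → FIR costing 26
Shortest FIR→CEN: FIR → PIN → HUB → CEN = 34
Total via FIR: 26 + 34 = 60 min.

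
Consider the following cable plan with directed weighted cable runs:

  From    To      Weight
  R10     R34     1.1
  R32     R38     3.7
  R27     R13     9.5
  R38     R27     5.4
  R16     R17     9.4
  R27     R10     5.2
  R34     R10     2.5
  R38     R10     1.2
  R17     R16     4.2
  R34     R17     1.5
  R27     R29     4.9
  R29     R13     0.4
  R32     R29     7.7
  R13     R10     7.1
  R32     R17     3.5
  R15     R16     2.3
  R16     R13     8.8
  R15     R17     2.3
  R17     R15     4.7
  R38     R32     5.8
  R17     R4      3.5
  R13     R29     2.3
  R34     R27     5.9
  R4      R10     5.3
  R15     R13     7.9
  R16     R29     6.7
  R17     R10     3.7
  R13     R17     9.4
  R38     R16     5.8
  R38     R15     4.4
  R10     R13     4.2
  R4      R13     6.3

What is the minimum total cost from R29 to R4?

Running Dijkstra from R29:
R29: 0
R13: 0.4  (via R29)
R10: 7.5  (via R13)
R34: 8.6  (via R10)
R17: 9.8  (via R13)
R4: 13.3  (via R17)
Shortest route: R29–R13–R17–R4 = 13.3.

13.3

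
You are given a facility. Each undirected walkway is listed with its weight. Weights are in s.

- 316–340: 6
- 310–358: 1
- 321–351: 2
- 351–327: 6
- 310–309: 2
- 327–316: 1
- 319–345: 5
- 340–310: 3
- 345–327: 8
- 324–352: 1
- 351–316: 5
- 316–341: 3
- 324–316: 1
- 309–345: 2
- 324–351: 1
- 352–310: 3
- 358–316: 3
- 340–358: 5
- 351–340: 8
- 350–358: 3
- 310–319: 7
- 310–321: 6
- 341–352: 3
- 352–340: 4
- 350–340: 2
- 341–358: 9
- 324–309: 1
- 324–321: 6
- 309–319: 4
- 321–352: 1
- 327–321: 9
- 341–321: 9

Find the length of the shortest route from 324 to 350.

7 s

Compare a few routes:
324–352–310–358–350: 1+3+1+3 = 8
324–316–358–350: 1+3+3 = 7
324–352–310–340–350: 1+3+3+2 = 9
324–309–310–340–350: 1+2+3+2 = 8
Cheapest is 324–316–358–350 at 7 s.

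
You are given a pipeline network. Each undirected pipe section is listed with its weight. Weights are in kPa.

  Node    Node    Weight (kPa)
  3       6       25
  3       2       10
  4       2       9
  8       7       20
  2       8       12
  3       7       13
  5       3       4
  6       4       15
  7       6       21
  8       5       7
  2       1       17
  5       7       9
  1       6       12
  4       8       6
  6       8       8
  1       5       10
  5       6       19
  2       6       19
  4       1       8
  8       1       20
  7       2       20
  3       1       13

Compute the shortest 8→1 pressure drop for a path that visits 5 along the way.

17 kPa

Best 8 to 5: 8 → 5 costing 7
Shortest 5→1: 5 → 1 = 10
Total via 5: 7 + 10 = 17 kPa.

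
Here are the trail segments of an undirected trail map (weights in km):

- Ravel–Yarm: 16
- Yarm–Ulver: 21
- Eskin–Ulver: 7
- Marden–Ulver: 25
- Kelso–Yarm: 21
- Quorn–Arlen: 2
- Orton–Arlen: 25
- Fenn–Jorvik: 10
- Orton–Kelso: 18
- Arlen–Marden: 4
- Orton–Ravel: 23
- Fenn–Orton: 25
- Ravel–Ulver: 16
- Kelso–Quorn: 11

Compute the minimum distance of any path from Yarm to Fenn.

64 km

Enumerating some paths:
Yarm - Ravel - Orton - Fenn: 16+23+25 = 64
Yarm - Ulver - Ravel - Orton - Fenn: 21+16+23+25 = 85
Yarm - Kelso - Quorn - Arlen - Orton - Fenn: 21+11+2+25+25 = 84
Cheapest is Yarm - Ravel - Orton - Fenn at 64 km.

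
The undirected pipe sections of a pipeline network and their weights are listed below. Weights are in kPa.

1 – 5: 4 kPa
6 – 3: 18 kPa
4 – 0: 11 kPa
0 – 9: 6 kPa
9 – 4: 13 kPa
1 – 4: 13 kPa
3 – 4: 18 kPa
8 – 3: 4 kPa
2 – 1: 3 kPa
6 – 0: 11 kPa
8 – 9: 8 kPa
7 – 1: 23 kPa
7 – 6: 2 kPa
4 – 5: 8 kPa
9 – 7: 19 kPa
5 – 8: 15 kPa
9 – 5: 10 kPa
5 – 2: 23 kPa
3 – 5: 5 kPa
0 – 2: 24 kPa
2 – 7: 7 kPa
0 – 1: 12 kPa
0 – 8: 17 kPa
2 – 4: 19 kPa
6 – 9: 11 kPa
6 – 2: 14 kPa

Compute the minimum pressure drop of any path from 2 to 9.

17 kPa

Compare a few routes:
2 - 7 - 6 - 9: 7+2+11 = 20
2 - 1 - 5 - 9: 3+4+10 = 17
Cheapest is 2 - 1 - 5 - 9 at 17 kPa.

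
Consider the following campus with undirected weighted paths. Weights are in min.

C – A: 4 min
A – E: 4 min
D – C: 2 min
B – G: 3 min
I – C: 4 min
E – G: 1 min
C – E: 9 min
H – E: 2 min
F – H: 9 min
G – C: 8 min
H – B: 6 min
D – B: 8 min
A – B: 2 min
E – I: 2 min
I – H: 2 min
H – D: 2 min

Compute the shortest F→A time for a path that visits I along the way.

17 min

Shortest F→I: F–H–I = 11
Best I to A: I–E–A costing 6
Total via I: 11 + 6 = 17 min.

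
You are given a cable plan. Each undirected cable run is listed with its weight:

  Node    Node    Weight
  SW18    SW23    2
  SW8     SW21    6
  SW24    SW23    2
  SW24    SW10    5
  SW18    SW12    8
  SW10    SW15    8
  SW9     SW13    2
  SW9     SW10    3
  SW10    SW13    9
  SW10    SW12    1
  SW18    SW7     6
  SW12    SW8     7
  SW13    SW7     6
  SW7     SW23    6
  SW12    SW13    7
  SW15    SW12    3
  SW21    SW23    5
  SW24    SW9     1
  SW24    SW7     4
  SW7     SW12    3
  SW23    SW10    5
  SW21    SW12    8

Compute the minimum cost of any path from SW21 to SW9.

8

Settle nodes by increasing distance from SW21:
SW21: 0
SW23: 5  (via SW21)
SW8: 6  (via SW21)
SW24: 7  (via SW23)
SW18: 7  (via SW23)
SW9: 8  (via SW24)
Shortest route: SW21–SW23–SW24–SW9 = 8.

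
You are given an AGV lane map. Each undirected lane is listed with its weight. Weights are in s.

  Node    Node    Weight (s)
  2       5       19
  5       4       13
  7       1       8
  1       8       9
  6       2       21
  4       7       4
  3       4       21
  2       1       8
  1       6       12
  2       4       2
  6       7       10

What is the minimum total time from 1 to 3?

31 s

Compare a few routes:
1–2–4–3: 8+2+21 = 31
1–6–2–4–3: 12+21+2+21 = 56
1–7–4–3: 8+4+21 = 33
1–6–7–4–3: 12+10+4+21 = 47
The minimum is 31 s via 1–2–4–3.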